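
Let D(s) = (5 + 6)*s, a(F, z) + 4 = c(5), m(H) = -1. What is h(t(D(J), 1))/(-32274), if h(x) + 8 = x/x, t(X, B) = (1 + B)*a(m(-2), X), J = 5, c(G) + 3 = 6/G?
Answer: 7/32274 ≈ 0.00021689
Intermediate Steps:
c(G) = -3 + 6/G
a(F, z) = -29/5 (a(F, z) = -4 + (-3 + 6/5) = -4 - 9/5 = -29/5)
D(s) = 11*s
t(X, B) = -29/5 - 29*B/5 (t(X, B) = (1 + B)*(-29/5) = -29/5 - 29*B/5)
h(x) = -7 (h(x) = -8 + x/x = -8 + 1 = -7)
h(t(D(J), 1))/(-32274) = -7/(-32274) = -7*(-1/32274) = 7/32274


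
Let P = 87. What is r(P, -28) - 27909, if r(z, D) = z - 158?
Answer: -27980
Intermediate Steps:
r(z, D) = -158 + z
r(P, -28) - 27909 = (-158 + 87) - 27909 = -71 - 27909 = -27980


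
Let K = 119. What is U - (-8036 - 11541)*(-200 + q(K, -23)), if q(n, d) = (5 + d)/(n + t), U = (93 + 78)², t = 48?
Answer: -649340939/167 ≈ -3.8883e+6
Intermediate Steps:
U = 29241 (U = 171² = 29241)
q(n, d) = (5 + d)/(48 + n) (q(n, d) = (5 + d)/(n + 48) = (5 + d)/(48 + n))
U - (-8036 - 11541)*(-200 + q(K, -23)) = 29241 - (-8036 - 11541)*(-200 + (5 - 23)/(48 + 119)) = 29241 - (-19577)*(-200 - 18/167) = 29241 - (-19577)*(-33418)/167 = 29241 - 1*654224186/167 = 29241 - 654224186/167 = -649340939/167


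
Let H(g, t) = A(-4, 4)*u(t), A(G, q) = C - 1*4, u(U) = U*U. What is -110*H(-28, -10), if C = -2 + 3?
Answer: 33000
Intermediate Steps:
u(U) = U**2
C = 1
A(G, q) = -3 (A(G, q) = 1 - 1*4 = 1 - 4 = -3)
H(g, t) = -3*t**2
-110*H(-28, -10) = -(-330)*(-10)**2 = -(-330)*100 = -110*(-300) = 33000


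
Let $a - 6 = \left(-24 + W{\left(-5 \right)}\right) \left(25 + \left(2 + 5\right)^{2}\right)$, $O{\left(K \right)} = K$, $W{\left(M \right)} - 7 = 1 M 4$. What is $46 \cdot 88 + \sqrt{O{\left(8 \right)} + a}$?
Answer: $4048 + 2 i \sqrt{681} \approx 4048.0 + 52.192 i$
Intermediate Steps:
$W{\left(M \right)} = 7 + 4 M$ ($W{\left(M \right)} = 7 + 1 M 4 = 7 + M 4 = 7 + 4 M$)
$a = -2732$ ($a = 6 + \left(-24 + \left(7 + 4 \left(-5\right)\right)\right) \left(25 + \left(2 + 5\right)^{2}\right) = 6 + \left(-24 + \left(7 - 20\right)\right) \left(25 + 7^{2}\right) = 6 + \left(-24 - 13\right) \left(25 + 49\right) = 6 - 2738 = -2732$)
$46 \cdot 88 + \sqrt{O{\left(8 \right)} + a} = 46 \cdot 88 + \sqrt{8 - 2732} = 4048 + \sqrt{-2724} = 4048 + 2 i \sqrt{681}$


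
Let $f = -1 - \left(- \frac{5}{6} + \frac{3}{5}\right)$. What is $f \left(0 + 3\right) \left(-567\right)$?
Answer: $\frac{13041}{10} \approx 1304.1$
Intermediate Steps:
$f = - \frac{23}{30}$ ($f = -1 - \left(\left(-5\right) \frac{1}{6} + 3 \cdot \frac{1}{5}\right) = -1 - \left(- \frac{5}{6} + \frac{3}{5}\right) = -1 - - \frac{7}{30} = -1 + \frac{7}{30} = - \frac{23}{30} \approx -0.76667$)
$f \left(0 + 3\right) \left(-567\right) = - \frac{23 \left(0 + 3\right)}{30} \left(-567\right) = \left(- \frac{23}{30}\right) 3 \left(-567\right) = \left(- \frac{23}{10}\right) \left(-567\right) = \frac{13041}{10}$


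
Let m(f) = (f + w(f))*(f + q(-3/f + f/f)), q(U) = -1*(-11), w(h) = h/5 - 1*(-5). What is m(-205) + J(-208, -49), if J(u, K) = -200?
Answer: 46554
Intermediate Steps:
w(h) = 5 + h/5 (w(h) = h*(⅕) + 5 = h/5 + 5 = 5 + h/5)
q(U) = 11
m(f) = (5 + 6*f/5)*(11 + f) (m(f) = (f + (5 + f/5))*(f + 11) = (5 + 6*f/5)*(11 + f))
m(-205) + J(-208, -49) = (55 + (6/5)*(-205)² + (91/5)*(-205)) - 200 = (55 + (6/5)*42025 - 3731) - 200 = (55 + 50430 - 3731) - 200 = 46754 - 200 = 46554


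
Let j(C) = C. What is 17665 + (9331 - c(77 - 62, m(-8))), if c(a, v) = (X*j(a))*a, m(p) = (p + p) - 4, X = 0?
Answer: 26996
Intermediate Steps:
m(p) = -4 + 2*p (m(p) = 2*p - 4 = -4 + 2*p)
c(a, v) = 0 (c(a, v) = (0*a)*a = 0*a = 0)
17665 + (9331 - c(77 - 62, m(-8))) = 17665 + (9331 - 1*0) = 17665 + (9331 + 0) = 17665 + 9331 = 26996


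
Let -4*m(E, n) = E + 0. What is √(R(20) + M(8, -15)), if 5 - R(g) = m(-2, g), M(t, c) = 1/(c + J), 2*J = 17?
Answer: √2938/26 ≈ 2.0847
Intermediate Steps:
J = 17/2 (J = (½)*17 = 17/2 ≈ 8.5000)
m(E, n) = -E/4 (m(E, n) = -(E + 0)/4 = -E/4)
M(t, c) = 1/(17/2 + c) (M(t, c) = 1/(c + 17/2) = 1/(17/2 + c))
R(g) = 9/2 (R(g) = 5 - (-1)*(-2)/4 = 5 - 1*½ = 5 - ½ = 9/2)
√(R(20) + M(8, -15)) = √(9/2 + 2/(17 + 2*(-15))) = √(9/2 + 2/(17 - 30)) = √(9/2 + 2/(-13)) = √(9/2 + 2*(-1/13)) = √(9/2 - 2/13) = √(113/26) = √2938/26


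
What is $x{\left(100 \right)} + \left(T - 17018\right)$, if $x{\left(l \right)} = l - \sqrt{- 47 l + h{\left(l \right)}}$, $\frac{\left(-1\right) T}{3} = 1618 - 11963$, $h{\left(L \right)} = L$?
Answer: $14117 - 10 i \sqrt{46} \approx 14117.0 - 67.823 i$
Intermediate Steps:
$T = 31035$ ($T = - 3 \left(1618 - 11963\right) = \left(-3\right) \left(-10345\right) = 31035$)
$x{\left(l \right)} = l - \sqrt{46} \sqrt{- l}$ ($x{\left(l \right)} = l - \sqrt{- 47 l + l} = l - \sqrt{- 46 l} = l - \sqrt{46} \sqrt{- l}$)
$x{\left(100 \right)} + \left(T - 17018\right) = \left(100 - \sqrt{46} \sqrt{\left(-1\right) 100}\right) + \left(31035 - 17018\right) = \left(100 - \sqrt{46} \sqrt{-100}\right) + 14017 = \left(100 - \sqrt{46} \cdot 10 i\right) + 14017 = \left(100 - 10 i \sqrt{46}\right) + 14017 = 14117 - 10 i \sqrt{46}$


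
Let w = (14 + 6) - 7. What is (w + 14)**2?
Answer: 729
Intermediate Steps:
w = 13 (w = 20 - 7 = 13)
(w + 14)**2 = (13 + 14)**2 = 27**2 = 729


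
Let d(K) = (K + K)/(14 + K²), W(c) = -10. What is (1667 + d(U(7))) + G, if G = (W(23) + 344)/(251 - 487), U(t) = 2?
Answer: 1769087/1062 ≈ 1665.8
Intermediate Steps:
G = -167/118 (G = (-10 + 344)/(251 - 487) = 334/(-236) = 334*(-1/236) = -167/118 ≈ -1.4153)
d(K) = 2*K/(14 + K²) (d(K) = (2*K)/(14 + K²) = 2*K/(14 + K²))
(1667 + d(U(7))) + G = (1667 + 2*2/(14 + 2²)) - 167/118 = (1667 + 2*2/(14 + 4)) - 167/118 = (1667 + 2*2/18) - 167/118 = (1667 + 2*2*(1/18)) - 167/118 = (1667 + 2/9) - 167/118 = 15005/9 - 167/118 = 1769087/1062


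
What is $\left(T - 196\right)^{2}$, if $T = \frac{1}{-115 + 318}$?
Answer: $\frac{1583005369}{41209} \approx 38414.0$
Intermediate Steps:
$T = \frac{1}{203} \approx 0.0049261$
$\left(T - 196\right)^{2} = \left(\frac{1}{203} - 196\right)^{2} = \left(- \frac{39787}{203}\right)^{2} = \frac{1583005369}{41209}$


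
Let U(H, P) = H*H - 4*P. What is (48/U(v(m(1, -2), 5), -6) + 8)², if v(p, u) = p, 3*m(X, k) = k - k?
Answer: 100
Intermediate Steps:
m(X, k) = 0 (m(X, k) = (k - k)/3 = (⅓)*0 = 0)
U(H, P) = H² - 4*P
(48/U(v(m(1, -2), 5), -6) + 8)² = (48/(0² - 4*(-6)) + 8)² = (48/(0 + 24) + 8)² = (48/24 + 8)² = (48*(1/24) + 8)² = (2 + 8)² = 10² = 100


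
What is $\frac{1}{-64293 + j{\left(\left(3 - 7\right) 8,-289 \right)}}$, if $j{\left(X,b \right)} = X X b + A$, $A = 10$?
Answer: $- \frac{1}{360219} \approx -2.7761 \cdot 10^{-6}$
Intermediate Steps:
$j{\left(X,b \right)} = 10 + b X^{2}$ ($j{\left(X,b \right)} = X X b + 10 = X^{2} b + 10 = b X^{2} + 10 = 10 + b X^{2}$)
$\frac{1}{-64293 + j{\left(\left(3 - 7\right) 8,-289 \right)}} = \frac{1}{-64293 + \left(10 - 289 \left(\left(3 - 7\right) 8\right)^{2}\right)} = \frac{1}{-64293 + \left(10 - 289 \left(\left(-4\right) 8\right)^{2}\right)} = \frac{1}{-64293 + \left(10 - 289 \left(-32\right)^{2}\right)} = \frac{1}{-64293 + \left(10 - 295936\right)} = \frac{1}{-64293 - 295926} = \frac{1}{-360219} = - \frac{1}{360219}$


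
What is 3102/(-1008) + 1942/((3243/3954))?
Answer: 429446531/181608 ≈ 2364.7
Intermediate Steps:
3102/(-1008) + 1942/((3243/3954)) = 3102*(-1/1008) + 1942/((3243*(1/3954))) = -517/168 + 1942/(1081/1318) = -517/168 + 1942*(1318/1081) = -517/168 + 2559556/1081 = 429446531/181608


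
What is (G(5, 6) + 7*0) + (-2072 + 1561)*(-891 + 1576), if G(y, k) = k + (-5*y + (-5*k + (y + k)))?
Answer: -350073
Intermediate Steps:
G(y, k) = -4*y - 3*k (G(y, k) = k + (-5*y + (-5*k + (k + y))) = k + (-5*y + (y - 4*k)) = k + (-4*k - 4*y) = -4*y - 3*k)
(G(5, 6) + 7*0) + (-2072 + 1561)*(-891 + 1576) = ((-4*5 - 3*6) + 7*0) + (-2072 + 1561)*(-891 + 1576) = ((-20 - 18) + 0) - 511*685 = (-38 + 0) - 350035 = -38 - 350035 = -350073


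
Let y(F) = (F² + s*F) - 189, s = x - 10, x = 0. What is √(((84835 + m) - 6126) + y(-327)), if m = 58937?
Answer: 2*√61914 ≈ 497.65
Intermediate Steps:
s = -10 (s = 0 - 10 = -10)
y(F) = -189 + F² - 10*F (y(F) = (F² - 10*F) - 189 = -189 + F² - 10*F)
√(((84835 + m) - 6126) + y(-327)) = √(((84835 + 58937) - 6126) + (-189 + (-327)² - 10*(-327))) = √((143772 - 6126) + (-189 + 106929 + 3270)) = √(137646 + 110010) = √247656 = 2*√61914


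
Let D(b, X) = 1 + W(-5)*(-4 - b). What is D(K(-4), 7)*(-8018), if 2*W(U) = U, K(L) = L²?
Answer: -408918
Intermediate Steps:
W(U) = U/2
D(b, X) = 11 + 5*b/2 (D(b, X) = 1 + ((½)*(-5))*(-4 - b) = 1 - 5*(-4 - b)/2 = 1 + (10 + 5*b/2) = 11 + 5*b/2)
D(K(-4), 7)*(-8018) = (11 + (5/2)*(-4)²)*(-8018) = (11 + (5/2)*16)*(-8018) = (11 + 40)*(-8018) = 51*(-8018) = -408918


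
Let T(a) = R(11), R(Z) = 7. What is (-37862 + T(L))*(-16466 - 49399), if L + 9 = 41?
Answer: 2493319575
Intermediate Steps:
L = 32 (L = -9 + 41 = 32)
T(a) = 7
(-37862 + T(L))*(-16466 - 49399) = (-37862 + 7)*(-16466 - 49399) = -37855*(-65865) = 2493319575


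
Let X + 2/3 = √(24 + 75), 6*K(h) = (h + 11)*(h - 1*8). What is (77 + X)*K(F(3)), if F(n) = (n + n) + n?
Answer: 2290/9 + 10*√11 ≈ 287.61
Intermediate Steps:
F(n) = 3*n (F(n) = 2*n + n = 3*n)
K(h) = (-8 + h)*(11 + h)/6 (K(h) = ((h + 11)*(h - 1*8))/6 = ((11 + h)*(h - 8))/6 = ((11 + h)*(-8 + h))/6 = ((-8 + h)*(11 + h))/6 = (-8 + h)*(11 + h)/6)
X = -⅔ + 3*√11 (X = -⅔ + √(24 + 75) = -⅔ + √99 = -⅔ + 3*√11 ≈ 9.2832)
(77 + X)*K(F(3)) = (77 + (-⅔ + 3*√11))*(-44/3 + (3*3)/2 + (3*3)²/6) = (229/3 + 3*√11)*(-44/3 + (½)*9 + (⅙)*9²) = (229/3 + 3*√11)*(-44/3 + 9/2 + (⅙)*81) = (229/3 + 3*√11)*(-44/3 + 9/2 + 27/2) = (229/3 + 3*√11)*(10/3) = 2290/9 + 10*√11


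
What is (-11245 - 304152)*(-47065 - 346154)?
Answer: 124020092943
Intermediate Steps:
(-11245 - 304152)*(-47065 - 346154) = -315397*(-393219) = 124020092943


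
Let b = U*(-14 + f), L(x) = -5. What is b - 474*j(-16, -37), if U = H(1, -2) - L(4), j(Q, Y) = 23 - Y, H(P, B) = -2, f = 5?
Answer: -28467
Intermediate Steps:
U = 3 (U = -2 - 1*(-5) = -2 + 5 = 3)
b = -27 (b = 3*(-14 + 5) = 3*(-9) = -27)
b - 474*j(-16, -37) = -27 - 474*(23 - 1*(-37)) = -27 - 474*(23 + 37) = -27 - 474*60 = -27 - 28440 = -28467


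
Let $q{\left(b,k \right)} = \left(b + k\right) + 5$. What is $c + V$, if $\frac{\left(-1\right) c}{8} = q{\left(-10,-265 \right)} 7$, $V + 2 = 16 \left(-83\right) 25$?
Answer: $-18082$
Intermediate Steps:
$q{\left(b,k \right)} = 5 + b + k$
$V = -33202$ ($V = -2 + 16 \left(-83\right) 25 = -2 - 33200 = -33202$)
$c = 15120$ ($c = - 8 \left(5 - 10 - 265\right) 7 = - 8 \left(\left(-270\right) 7\right) = \left(-8\right) \left(-1890\right) = 15120$)
$c + V = 15120 - 33202 = -18082$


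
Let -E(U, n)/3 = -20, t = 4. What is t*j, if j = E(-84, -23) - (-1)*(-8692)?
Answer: -34528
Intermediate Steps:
E(U, n) = 60 (E(U, n) = -3*(-20) = 60)
j = -8632 (j = 60 - (-1)*(-8692) = 60 - 1*8692 = 60 - 8692 = -8632)
t*j = 4*(-8632) = -34528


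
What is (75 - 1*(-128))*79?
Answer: 16037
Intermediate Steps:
(75 - 1*(-128))*79 = (75 + 128)*79 = 203*79 = 16037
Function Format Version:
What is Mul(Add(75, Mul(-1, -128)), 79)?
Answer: 16037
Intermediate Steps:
Mul(Add(75, Mul(-1, -128)), 79) = Mul(Add(75, 128), 79) = Mul(203, 79) = 16037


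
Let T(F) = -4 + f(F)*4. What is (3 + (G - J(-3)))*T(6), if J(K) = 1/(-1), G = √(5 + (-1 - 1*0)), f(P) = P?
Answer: 120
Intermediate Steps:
T(F) = -4 + 4*F (T(F) = -4 + F*4 = -4 + 4*F)
G = 2 (G = √(5 + (-1 + 0)) = √(5 - 1) = √4 = 2)
J(K) = -1 (J(K) = 1*(-1) = -1)
(3 + (G - J(-3)))*T(6) = (3 + (2 - 1*(-1)))*(-4 + 4*6) = (3 + (2 + 1))*(-4 + 24) = (3 + 3)*20 = 6*20 = 120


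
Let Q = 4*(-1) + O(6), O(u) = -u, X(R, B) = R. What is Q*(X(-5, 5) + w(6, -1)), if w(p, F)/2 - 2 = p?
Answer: -110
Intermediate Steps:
w(p, F) = 4 + 2*p
Q = -10 (Q = 4*(-1) - 1*6 = -4 - 6 = -10)
Q*(X(-5, 5) + w(6, -1)) = -10*(-5 + (4 + 2*6)) = -10*(-5 + (4 + 12)) = -10*(-5 + 16) = -10*11 = -110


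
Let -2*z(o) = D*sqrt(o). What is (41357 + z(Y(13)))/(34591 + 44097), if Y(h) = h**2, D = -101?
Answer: 84027/157376 ≈ 0.53393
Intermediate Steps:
z(o) = 101*sqrt(o)/2 (z(o) = -(-101)*sqrt(o)/2 = 101*sqrt(o)/2)
(41357 + z(Y(13)))/(34591 + 44097) = (41357 + 101*sqrt(13**2)/2)/(34591 + 44097) = (41357 + 101*sqrt(169)/2)/78688 = (41357 + (101/2)*13)*(1/78688) = (41357 + 1313/2)*(1/78688) = (84027/2)*(1/78688) = 84027/157376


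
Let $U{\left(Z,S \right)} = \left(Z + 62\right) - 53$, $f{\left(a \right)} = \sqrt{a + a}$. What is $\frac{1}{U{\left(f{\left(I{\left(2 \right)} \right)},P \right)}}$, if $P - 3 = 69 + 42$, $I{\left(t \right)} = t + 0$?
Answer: $\frac{1}{11} \approx 0.090909$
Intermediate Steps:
$I{\left(t \right)} = t$
$f{\left(a \right)} = \sqrt{2} \sqrt{a}$ ($f{\left(a \right)} = \sqrt{2 a} = \sqrt{2} \sqrt{a}$)
$P = 114$ ($P = 3 + \left(69 + 42\right) = 3 + 111 = 114$)
$U{\left(Z,S \right)} = 9 + Z$ ($U{\left(Z,S \right)} = \left(62 + Z\right) - 53 = 9 + Z$)
$\frac{1}{U{\left(f{\left(I{\left(2 \right)} \right)},P \right)}} = \frac{1}{9 + \sqrt{2} \sqrt{2}} = \frac{1}{9 + 2} = \frac{1}{11}$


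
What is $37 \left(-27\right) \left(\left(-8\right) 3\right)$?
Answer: $23976$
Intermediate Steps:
$37 \left(-27\right) \left(\left(-8\right) 3\right) = \left(-999\right) \left(-24\right) = 23976$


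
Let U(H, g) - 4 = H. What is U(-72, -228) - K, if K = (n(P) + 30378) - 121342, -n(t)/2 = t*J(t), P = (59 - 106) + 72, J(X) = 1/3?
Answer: 272738/3 ≈ 90913.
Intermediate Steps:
J(X) = ⅓ (J(X) = 1*(⅓) = ⅓)
P = 25 (P = -47 + 72 = 25)
U(H, g) = 4 + H
n(t) = -2*t/3
K = -272942/3 (K = (-⅔*25 + 30378) - 121342 = (-50/3 + 30378) - 121342 = 91084/3 - 121342 = -272942/3 ≈ -90981.)
U(-72, -228) - K = (4 - 72) - 1*(-272942/3) = -68 + 272942/3 = 272738/3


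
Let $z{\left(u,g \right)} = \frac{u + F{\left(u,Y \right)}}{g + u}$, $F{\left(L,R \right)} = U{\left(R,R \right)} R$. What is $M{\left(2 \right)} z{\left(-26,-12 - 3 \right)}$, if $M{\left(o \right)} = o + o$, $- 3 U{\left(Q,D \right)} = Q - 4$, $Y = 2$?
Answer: $\frac{296}{123} \approx 2.4065$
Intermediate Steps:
$U{\left(Q,D \right)} = \frac{4}{3} - \frac{Q}{3}$ ($U{\left(Q,D \right)} = - \frac{Q - 4}{3} = - \frac{-4 + Q}{3} = \frac{4}{3} - \frac{Q}{3}$)
$F{\left(L,R \right)} = R \left(\frac{4}{3} - \frac{R}{3}\right)$ ($F{\left(L,R \right)} = \left(\frac{4}{3} - \frac{R}{3}\right) R = R \left(\frac{4}{3} - \frac{R}{3}\right)$)
$M{\left(o \right)} = 2 o$
$z{\left(u,g \right)} = \frac{\frac{4}{3} + u}{g + u}$ ($z{\left(u,g \right)} = \frac{u + \frac{1}{3} \cdot 2 \left(4 - 2\right)}{g + u} = \frac{u + \frac{1}{3} \cdot 2 \cdot 2}{g + u} = \frac{u + \frac{4}{3}}{g + u} = \frac{\frac{4}{3} + u}{g + u}$)
$M{\left(2 \right)} z{\left(-26,-12 - 3 \right)} = 2 \cdot 2 \frac{\frac{4}{3} - 26}{\left(-12 - 3\right) - 26} = 4 \frac{1}{\left(-12 - 3\right) - 26} \left(- \frac{74}{3}\right) = 4 \frac{1}{-15 - 26} \left(- \frac{74}{3}\right) = 4 \frac{1}{-41} \left(- \frac{74}{3}\right) = 4 \left(\left(- \frac{1}{41}\right) \left(- \frac{74}{3}\right)\right) = 4 \cdot \frac{74}{123} = \frac{296}{123}$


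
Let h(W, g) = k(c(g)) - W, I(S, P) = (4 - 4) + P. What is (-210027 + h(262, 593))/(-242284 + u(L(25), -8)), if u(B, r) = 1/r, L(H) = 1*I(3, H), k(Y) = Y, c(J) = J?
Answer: 1677568/1938273 ≈ 0.86550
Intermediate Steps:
I(S, P) = P (I(S, P) = 0 + P = P)
L(H) = H (L(H) = 1*H = H)
h(W, g) = g - W
(-210027 + h(262, 593))/(-242284 + u(L(25), -8)) = (-210027 + (593 - 1*262))/(-242284 + 1/(-8)) = (-210027 + (593 - 262))/(-242284 - ⅛) = (-210027 + 331)/(-1938273/8) = -209696*(-8/1938273) = 1677568/1938273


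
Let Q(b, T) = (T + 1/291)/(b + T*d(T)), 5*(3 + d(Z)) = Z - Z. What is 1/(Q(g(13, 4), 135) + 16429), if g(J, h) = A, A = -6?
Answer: 119601/1964885543 ≈ 6.0869e-5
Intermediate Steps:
g(J, h) = -6
d(Z) = -3 (d(Z) = -3 + (Z - Z)/5 = -3 + (1/5)*0 = -3 + 0 = -3)
Q(b, T) = (1/291 + T)/(b - 3*T) (Q(b, T) = (T + 1/291)/(b + T*(-3)) = (T + 1/291)/(b - 3*T) = (1/291 + T)/(b - 3*T))
1/(Q(g(13, 4), 135) + 16429) = 1/((1/291 + 135)/(-6 - 3*135) + 16429) = 1/((39286/291)/(-6 - 405) + 16429) = 1/((39286/291)/(-411) + 16429) = 1/(-1/411*39286/291 + 16429) = 1/(-39286/119601 + 16429) = 1/(1964885543/119601) = 119601/1964885543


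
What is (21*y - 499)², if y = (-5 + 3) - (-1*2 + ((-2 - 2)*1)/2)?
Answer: 208849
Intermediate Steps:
y = 2 (y = -2 - (-2 - 4*1*(½)) = -2 - (-2 - 4*½) = -2 - (-2 - 2) = -2 - 1*(-4) = -2 + 4 = 2)
(21*y - 499)² = (21*2 - 499)² = (42 - 499)² = (-457)² = 208849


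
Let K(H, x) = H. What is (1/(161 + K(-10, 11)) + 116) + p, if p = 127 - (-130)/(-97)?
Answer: 3539688/14647 ≈ 241.67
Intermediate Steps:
p = 12189/97 (p = 127 - (-130)*(-1)/97 = 127 - 1*130/97 = 127 - 130/97 = 12189/97 ≈ 125.66)
(1/(161 + K(-10, 11)) + 116) + p = (1/(161 - 10) + 116) + 12189/97 = (1/151 + 116) + 12189/97 = 17517/151 + 12189/97 = 3539688/14647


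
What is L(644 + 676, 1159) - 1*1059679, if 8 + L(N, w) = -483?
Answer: -1060170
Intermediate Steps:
L(N, w) = -491 (L(N, w) = -8 - 483 = -491)
L(644 + 676, 1159) - 1*1059679 = -491 - 1*1059679 = -491 - 1059679 = -1060170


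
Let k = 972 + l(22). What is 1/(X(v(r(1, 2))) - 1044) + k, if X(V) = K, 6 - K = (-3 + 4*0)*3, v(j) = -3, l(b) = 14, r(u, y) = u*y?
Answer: 1014593/1029 ≈ 986.00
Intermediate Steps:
K = 15 (K = 6 - (-3 + 4*0)*3 = 6 - (-3 + 0)*3 = 6 - (-3)*3 = 6 - 1*(-9) = 6 + 9 = 15)
X(V) = 15
k = 986 (k = 972 + 14 = 986)
1/(X(v(r(1, 2))) - 1044) + k = 1/(15 - 1044) + 986 = 1/(-1029) + 986 = -1/1029 + 986 = 1014593/1029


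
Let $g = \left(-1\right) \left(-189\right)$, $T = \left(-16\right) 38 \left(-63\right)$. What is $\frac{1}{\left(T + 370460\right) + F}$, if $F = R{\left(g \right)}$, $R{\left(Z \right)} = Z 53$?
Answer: $\frac{1}{418781} \approx 2.3879 \cdot 10^{-6}$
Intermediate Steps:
$T = 38304$ ($T = \left(-608\right) \left(-63\right) = 38304$)
$g = 189$
$R{\left(Z \right)} = 53 Z$
$F = 10017$ ($F = 53 \cdot 189 = 10017$)
$\frac{1}{\left(T + 370460\right) + F} = \frac{1}{\left(38304 + 370460\right) + 10017} = \frac{1}{408764 + 10017} = \frac{1}{418781}$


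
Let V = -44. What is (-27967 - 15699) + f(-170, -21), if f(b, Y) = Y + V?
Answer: -43731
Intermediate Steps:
f(b, Y) = -44 + Y (f(b, Y) = Y - 44 = -44 + Y)
(-27967 - 15699) + f(-170, -21) = (-27967 - 15699) + (-44 - 21) = -43666 - 65 = -43731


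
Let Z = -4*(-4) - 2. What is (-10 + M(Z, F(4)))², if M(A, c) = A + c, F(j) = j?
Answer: 64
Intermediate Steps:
Z = 14 (Z = 16 - 2 = 14)
(-10 + M(Z, F(4)))² = (-10 + (14 + 4))² = (-10 + 18)² = 8² = 64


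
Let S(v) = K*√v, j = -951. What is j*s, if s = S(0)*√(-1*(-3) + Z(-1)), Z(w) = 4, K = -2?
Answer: 0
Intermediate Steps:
S(v) = -2*√v
s = 0 (s = (-2*√0)*√(-1*(-3) + 4) = (-2*0)*√(3 + 4) = 0*√7 = 0)
j*s = -951*0 = 0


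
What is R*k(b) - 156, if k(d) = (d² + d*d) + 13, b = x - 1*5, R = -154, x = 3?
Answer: -3390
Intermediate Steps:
b = -2 (b = 3 - 1*5 = 3 - 5 = -2)
k(d) = 13 + 2*d² (k(d) = (d² + d²) + 13 = 2*d² + 13 = 13 + 2*d²)
R*k(b) - 156 = -154*(13 + 2*(-2)²) - 156 = -154*(13 + 2*4) - 156 = -154*(13 + 8) - 156 = -154*21 - 156 = -3234 - 156 = -3390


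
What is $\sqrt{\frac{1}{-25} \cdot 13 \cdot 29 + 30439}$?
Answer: $\frac{\sqrt{760598}}{5} \approx 174.42$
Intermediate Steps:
$\sqrt{\frac{1}{-25} \cdot 13 \cdot 29 + 30439} = \sqrt{\left(- \frac{1}{25}\right) 13 \cdot 29 + 30439} = \sqrt{\left(- \frac{13}{25}\right) 29 + 30439} = \sqrt{- \frac{377}{25} + 30439} = \sqrt{\frac{760598}{25}} = \frac{\sqrt{760598}}{5}$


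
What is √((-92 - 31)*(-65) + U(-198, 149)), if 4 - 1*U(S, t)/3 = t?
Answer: 6*√210 ≈ 86.948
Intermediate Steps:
U(S, t) = 12 - 3*t
√((-92 - 31)*(-65) + U(-198, 149)) = √((-92 - 31)*(-65) + (12 - 3*149)) = √(-123*(-65) + (12 - 447)) = √(7995 - 435) = √7560 = 6*√210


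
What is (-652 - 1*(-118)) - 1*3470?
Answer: -4004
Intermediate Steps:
(-652 - 1*(-118)) - 1*3470 = (-652 + 118) - 3470 = -534 - 3470 = -4004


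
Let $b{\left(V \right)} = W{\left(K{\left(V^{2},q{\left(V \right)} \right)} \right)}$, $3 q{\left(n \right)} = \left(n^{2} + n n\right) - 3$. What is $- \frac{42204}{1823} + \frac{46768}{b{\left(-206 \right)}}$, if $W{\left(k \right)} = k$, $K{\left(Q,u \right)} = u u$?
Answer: $- \frac{303983973860268}{13130608074503} \approx -23.151$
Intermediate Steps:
$q{\left(n \right)} = -1 + \frac{2 n^{2}}{3}$ ($q{\left(n \right)} = \frac{\left(n^{2} + n n\right) - 3}{3} = \frac{\left(n^{2} + n^{2}\right) - 3}{3} = \frac{2 n^{2} - 3}{3} = \frac{-3 + 2 n^{2}}{3} = -1 + \frac{2 n^{2}}{3}$)
$K{\left(Q,u \right)} = u^{2}$
$b{\left(V \right)} = \left(-1 + \frac{2 V^{2}}{3}\right)^{2}$
$- \frac{42204}{1823} + \frac{46768}{b{\left(-206 \right)}} = - \frac{42204}{1823} + \frac{46768}{\frac{1}{9} \left(-3 + 2 \left(-206\right)^{2}\right)^{2}} = \left(-42204\right) \frac{1}{1823} + \frac{46768}{\frac{1}{9} \left(-3 + 2 \cdot 42436\right)^{2}} = - \frac{42204}{1823} + \frac{46768}{\frac{1}{9} \left(-3 + 84872\right)^{2}} = - \frac{42204}{1823} + \frac{46768}{\frac{1}{9} \cdot 84869^{2}} = - \frac{42204}{1823} + \frac{46768}{\frac{1}{9} \cdot 7202747161} = - \frac{42204}{1823} + \frac{46768}{\frac{7202747161}{9}} = - \frac{42204}{1823} + 46768 \cdot \frac{9}{7202747161} = - \frac{42204}{1823} + \frac{420912}{7202747161} = - \frac{303983973860268}{13130608074503}$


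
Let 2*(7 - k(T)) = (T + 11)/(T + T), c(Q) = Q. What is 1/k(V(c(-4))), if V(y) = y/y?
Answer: ¼ ≈ 0.25000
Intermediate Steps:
V(y) = 1
k(T) = 7 - (11 + T)/(4*T) (k(T) = 7 - (T + 11)/(2*(T + T)) = 7 - (11 + T)/(2*(2*T)) = 7 - (11 + T)*1/(2*T)/2 = 7 - (11 + T)/(4*T))
1/k(V(c(-4))) = 1/((¼)*(-11 + 27*1)/1) = 1/((¼)*1*(-11 + 27)) = 1/((¼)*1*16) = 1/4 = ¼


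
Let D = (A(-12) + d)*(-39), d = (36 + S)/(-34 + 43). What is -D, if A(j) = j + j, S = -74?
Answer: -3302/3 ≈ -1100.7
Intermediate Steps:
A(j) = 2*j
d = -38/9 (d = (36 - 74)/(-34 + 43) = -38/9 ≈ -4.2222)
D = 3302/3 (D = (2*(-12) - 38/9)*(-39) = (-24 - 38/9)*(-39) = -254/9*(-39) = 3302/3 ≈ 1100.7)
-D = -1*3302/3 = -3302/3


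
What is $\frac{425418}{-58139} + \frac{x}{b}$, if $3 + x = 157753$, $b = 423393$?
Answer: $- \frac{170947576024}{24615645627} \approx -6.9447$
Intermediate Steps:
$x = 157750$ ($x = -3 + 157753 = 157750$)
$\frac{425418}{-58139} + \frac{x}{b} = \frac{425418}{-58139} + \frac{157750}{423393} = 425418 \left(- \frac{1}{58139}\right) + 157750 \cdot \frac{1}{423393} = - \frac{425418}{58139} + \frac{157750}{423393} = - \frac{170947576024}{24615645627}$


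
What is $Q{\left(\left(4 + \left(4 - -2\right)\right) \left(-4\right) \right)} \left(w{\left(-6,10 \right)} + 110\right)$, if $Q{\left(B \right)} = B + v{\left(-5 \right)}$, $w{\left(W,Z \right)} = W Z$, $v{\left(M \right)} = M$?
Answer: $-2250$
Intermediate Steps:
$Q{\left(B \right)} = -5 + B$ ($Q{\left(B \right)} = B - 5 = -5 + B$)
$Q{\left(\left(4 + \left(4 - -2\right)\right) \left(-4\right) \right)} \left(w{\left(-6,10 \right)} + 110\right) = \left(-5 + \left(4 + \left(4 - -2\right)\right) \left(-4\right)\right) \left(\left(-6\right) 10 + 110\right) = \left(-5 + \left(4 + \left(4 + 2\right)\right) \left(-4\right)\right) \left(-60 + 110\right) = \left(-5 + \left(4 + 6\right) \left(-4\right)\right) 50 = \left(-5 + 10 \left(-4\right)\right) 50 = \left(-5 - 40\right) 50 = \left(-45\right) 50 = -2250$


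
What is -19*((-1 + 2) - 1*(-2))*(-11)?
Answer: 627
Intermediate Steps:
-19*((-1 + 2) - 1*(-2))*(-11) = -19*(1 + 2)*(-11) = -19*3*(-11) = -57*(-11) = 627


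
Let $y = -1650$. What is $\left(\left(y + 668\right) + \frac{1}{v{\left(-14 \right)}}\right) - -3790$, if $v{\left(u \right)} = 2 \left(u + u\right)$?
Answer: $\frac{157247}{56} \approx 2808.0$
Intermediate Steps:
$v{\left(u \right)} = 4 u$ ($v{\left(u \right)} = 2 \cdot 2 u = 4 u$)
$\left(\left(y + 668\right) + \frac{1}{v{\left(-14 \right)}}\right) - -3790 = \left(\left(-1650 + 668\right) + \frac{1}{4 \left(-14\right)}\right) - -3790 = \left(-982 + \frac{1}{-56}\right) + 3790 = \left(-982 - \frac{1}{56}\right) + 3790 = - \frac{54993}{56} + 3790 = \frac{157247}{56}$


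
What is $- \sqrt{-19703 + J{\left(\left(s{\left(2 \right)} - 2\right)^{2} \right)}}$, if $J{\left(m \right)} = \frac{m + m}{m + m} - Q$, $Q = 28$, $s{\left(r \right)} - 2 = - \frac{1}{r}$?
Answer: $- i \sqrt{19730} \approx - 140.46 i$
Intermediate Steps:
$s{\left(r \right)} = 2 - \frac{1}{r}$
$J{\left(m \right)} = -27$ ($J{\left(m \right)} = \frac{m + m}{m + m} - 28 = \frac{2 m}{2 m} - 28 = 2 m \frac{1}{2 m} - 28 = 1 - 28 = -27$)
$- \sqrt{-19703 + J{\left(\left(s{\left(2 \right)} - 2\right)^{2} \right)}} = - \sqrt{-19703 - 27} = - \sqrt{-19730} = - i \sqrt{19730}$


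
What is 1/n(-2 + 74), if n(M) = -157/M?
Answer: -72/157 ≈ -0.45860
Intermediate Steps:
1/n(-2 + 74) = 1/(-157/(-2 + 74)) = 1/(-157/72) = -72/157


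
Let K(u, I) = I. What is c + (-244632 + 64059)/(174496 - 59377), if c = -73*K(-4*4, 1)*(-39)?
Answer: 109187740/38373 ≈ 2845.4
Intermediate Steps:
c = 2847 (c = -73*1*(-39) = -73*(-39) = 2847)
c + (-244632 + 64059)/(174496 - 59377) = 2847 + (-244632 + 64059)/(174496 - 59377) = 2847 - 180573/115119 = 2847 - 180573*1/115119 = 2847 - 60191/38373 = 109187740/38373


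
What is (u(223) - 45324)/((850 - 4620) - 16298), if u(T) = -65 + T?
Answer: 22583/10034 ≈ 2.2506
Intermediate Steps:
(u(223) - 45324)/((850 - 4620) - 16298) = ((-65 + 223) - 45324)/((850 - 4620) - 16298) = (158 - 45324)/(-3770 - 16298) = -45166/(-20068) = -45166*(-1/20068) = 22583/10034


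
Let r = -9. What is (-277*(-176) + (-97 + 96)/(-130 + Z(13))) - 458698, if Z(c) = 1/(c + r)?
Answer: -212761970/519 ≈ -4.0995e+5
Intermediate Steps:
Z(c) = 1/(-9 + c) (Z(c) = 1/(c - 9) = 1/(-9 + c))
(-277*(-176) + (-97 + 96)/(-130 + Z(13))) - 458698 = (-277*(-176) + (-97 + 96)/(-130 + 1/(-9 + 13))) - 458698 = (48752 - 1/(-130 + 1/4)) - 458698 = (48752 - 1/(-519/4)) - 458698 = (48752 - 1*(-4/519)) - 458698 = (48752 + 4/519) - 458698 = 25302292/519 - 458698 = -212761970/519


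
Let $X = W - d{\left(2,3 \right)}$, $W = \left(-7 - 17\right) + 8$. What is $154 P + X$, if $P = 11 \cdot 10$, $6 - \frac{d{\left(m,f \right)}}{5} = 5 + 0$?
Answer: $16919$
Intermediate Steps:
$d{\left(m,f \right)} = 5$ ($d{\left(m,f \right)} = 30 - 5 \left(5 + 0\right) = 30 - 25 = 5$)
$P = 110$
$W = -16$ ($W = -24 + 8 = -16$)
$X = -21$ ($X = -16 - 5 = -21$)
$154 P + X = 154 \cdot 110 - 21 = 16940 - 21 = 16919$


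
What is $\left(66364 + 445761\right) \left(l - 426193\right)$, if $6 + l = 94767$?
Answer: $-169734613000$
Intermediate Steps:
$l = 94761$ ($l = -6 + 94767 = 94761$)
$\left(66364 + 445761\right) \left(l - 426193\right) = \left(66364 + 445761\right) \left(94761 - 426193\right) = 512125 \left(-331432\right) = -169734613000$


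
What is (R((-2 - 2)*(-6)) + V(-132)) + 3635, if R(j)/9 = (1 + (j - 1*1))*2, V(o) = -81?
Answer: 3986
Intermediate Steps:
R(j) = 18*j (R(j) = 9*((1 + (j - 1*1))*2) = 9*((1 + (j - 1))*2) = 9*((1 + (-1 + j))*2) = 9*(j*2) = 9*(2*j) = 18*j)
(R((-2 - 2)*(-6)) + V(-132)) + 3635 = (18*((-2 - 2)*(-6)) - 81) + 3635 = (18*(-4*(-6)) - 81) + 3635 = (18*24 - 81) + 3635 = (432 - 81) + 3635 = 351 + 3635 = 3986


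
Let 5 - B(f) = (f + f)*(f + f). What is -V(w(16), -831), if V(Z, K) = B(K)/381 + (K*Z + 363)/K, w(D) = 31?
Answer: 761914657/105537 ≈ 7219.4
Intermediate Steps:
B(f) = 5 - 4*f² (B(f) = 5 - (f + f)*(f + f) = 5 - 2*f*2*f = 5 - 4*f²)
V(Z, K) = 5/381 - 4*K²/381 + (363 + K*Z)/K (V(Z, K) = (5 - 4*K²)/381 + (K*Z + 363)/K = (5 - 4*K²)*(1/381) + (363 + K*Z)/K = (5/381 - 4*K²/381) + (363 + K*Z)/K = 5/381 - 4*K²/381 + (363 + K*Z)/K)
-V(w(16), -831) = -(5/381 + 31 + 363/(-831) - 4/381*(-831)²) = -(5/381 + 31 + 363*(-1/831) - 4/381*690561) = -(5/381 + 31 - 121/277 - 920748/127) = -1*(-761914657/105537) = 761914657/105537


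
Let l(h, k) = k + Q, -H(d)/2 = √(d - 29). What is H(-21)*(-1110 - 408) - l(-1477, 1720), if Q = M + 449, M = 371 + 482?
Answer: -3022 + 15180*I*√2 ≈ -3022.0 + 21468.0*I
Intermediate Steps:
M = 853
H(d) = -2*√(-29 + d) (H(d) = -2*√(d - 29) = -2*√(-29 + d))
Q = 1302 (Q = 853 + 449 = 1302)
l(h, k) = 1302 + k (l(h, k) = k + 1302 = 1302 + k)
H(-21)*(-1110 - 408) - l(-1477, 1720) = (-2*√(-29 - 21))*(-1110 - 408) - (1302 + 1720) = -10*I*√2*(-1518) - 1*3022 = -10*I*√2*(-1518) - 3022 = 15180*I*√2 - 3022 = -3022 + 15180*I*√2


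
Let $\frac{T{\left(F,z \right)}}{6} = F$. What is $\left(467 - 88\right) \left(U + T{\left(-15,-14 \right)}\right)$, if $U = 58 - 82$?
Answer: $-43206$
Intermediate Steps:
$T{\left(F,z \right)} = 6 F$
$U = -24$
$\left(467 - 88\right) \left(U + T{\left(-15,-14 \right)}\right) = \left(467 - 88\right) \left(-24 + 6 \left(-15\right)\right) = 379 \left(-24 - 90\right) = 379 \left(-114\right) = -43206$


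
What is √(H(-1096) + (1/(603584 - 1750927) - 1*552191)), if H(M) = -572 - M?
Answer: I*√726212209872832226/1147343 ≈ 742.74*I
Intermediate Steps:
√(H(-1096) + (1/(603584 - 1750927) - 1*552191)) = √((-572 - 1*(-1096)) + (1/(603584 - 1750927) - 1*552191)) = √((-572 + 1096) + (1/(-1147343) - 552191)) = √(524 + (-1/1147343 - 552191)) = √(524 - 633552478514/1147343) = √(-632951270782/1147343) = I*√726212209872832226/1147343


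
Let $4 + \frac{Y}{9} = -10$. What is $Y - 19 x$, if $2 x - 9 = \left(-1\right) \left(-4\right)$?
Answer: $- \frac{499}{2} \approx -249.5$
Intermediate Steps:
$Y = -126$ ($Y = -36 + 9 \left(-10\right) = -36 - 90 = -126$)
$x = \frac{13}{2}$ ($x = \frac{9}{2} + \frac{\left(-1\right) \left(-4\right)}{2} = \frac{9}{2} + \frac{1}{2} \cdot 4 = \frac{9}{2} + 2 = \frac{13}{2} \approx 6.5$)
$Y - 19 x = -126 - \frac{247}{2} = - \frac{499}{2}$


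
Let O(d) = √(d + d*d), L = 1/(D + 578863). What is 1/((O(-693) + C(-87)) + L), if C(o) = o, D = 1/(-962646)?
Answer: 9004980827963251536228907/48853264059194264577796732785 + 621033172880799022682018*√13321/48853264059194264577796732785 ≈ 0.0016515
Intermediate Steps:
D = -1/962646 ≈ -1.0388e-6
L = 962646/557240151497 (L = 1/(-1/962646 + 578863) = 1/(557240151497/962646) = 962646/557240151497 ≈ 1.7275e-6)
O(d) = √(d + d²)
1/((O(-693) + C(-87)) + L) = 1/((√(-693*(1 - 693)) - 87) + 962646/557240151497) = 1/((√(-693*(-692)) - 87) + 962646/557240151497) = 1/((√479556 - 87) + 962646/557240151497) = 1/((6*√13321 - 87) + 962646/557240151497) = 1/((-87 + 6*√13321) + 962646/557240151497) = 1/(-48479892217593/557240151497 + 6*√13321)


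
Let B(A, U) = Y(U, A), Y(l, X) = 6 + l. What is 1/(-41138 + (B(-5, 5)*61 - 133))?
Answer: -1/40600 ≈ -2.4631e-5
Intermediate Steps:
B(A, U) = 6 + U
1/(-41138 + (B(-5, 5)*61 - 133)) = 1/(-41138 + ((6 + 5)*61 - 133)) = 1/(-41138 + (11*61 - 133)) = 1/(-41138 + (671 - 133)) = 1/(-41138 + 538) = 1/(-40600) = -1/40600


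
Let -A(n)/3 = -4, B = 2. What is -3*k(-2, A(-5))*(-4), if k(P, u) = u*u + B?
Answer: 1752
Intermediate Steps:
A(n) = 12 (A(n) = -3*(-4) = 12)
k(P, u) = 2 + u² (k(P, u) = u*u + 2 = u² + 2 = 2 + u²)
-3*k(-2, A(-5))*(-4) = -3*(2 + 12²)*(-4) = -3*(2 + 144)*(-4) = -3*146*(-4) = -438*(-4) = 1752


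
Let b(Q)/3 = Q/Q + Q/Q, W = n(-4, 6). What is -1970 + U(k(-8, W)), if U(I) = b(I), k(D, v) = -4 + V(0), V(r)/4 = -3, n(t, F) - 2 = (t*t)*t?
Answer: -1964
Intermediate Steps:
n(t, F) = 2 + t³ (n(t, F) = 2 + (t*t)*t = 2 + t²*t = 2 + t³)
W = -62 (W = 2 + (-4)³ = 2 - 64 = -62)
V(r) = -12 (V(r) = 4*(-3) = -12)
b(Q) = 6 (b(Q) = 3*(Q/Q + Q/Q) = 3*(1 + 1) = 3*2 = 6)
k(D, v) = -16 (k(D, v) = -4 - 12 = -16)
U(I) = 6
-1970 + U(k(-8, W)) = -1970 + 6 = -1964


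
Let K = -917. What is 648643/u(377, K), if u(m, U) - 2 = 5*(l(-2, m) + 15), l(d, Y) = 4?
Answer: 648643/97 ≈ 6687.0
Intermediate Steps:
u(m, U) = 97 (u(m, U) = 2 + 5*(4 + 15) = 2 + 5*19 = 2 + 95 = 97)
648643/u(377, K) = 648643/97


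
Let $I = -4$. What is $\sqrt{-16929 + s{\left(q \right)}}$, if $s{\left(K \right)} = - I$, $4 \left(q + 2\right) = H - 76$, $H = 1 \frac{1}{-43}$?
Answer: $5 i \sqrt{677} \approx 130.1 i$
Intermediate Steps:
$H = - \frac{1}{43}$ ($H = 1 \left(- \frac{1}{43}\right) = - \frac{1}{43} \approx -0.023256$)
$q = - \frac{3613}{172}$ ($q = -2 + \frac{- \frac{1}{43} - 76}{4} = -2 + \frac{1}{4} \left(- \frac{3269}{43}\right) = -2 - \frac{3269}{172} = - \frac{3613}{172} \approx -21.006$)
$s{\left(K \right)} = 4$ ($s{\left(K \right)} = \left(-1\right) \left(-4\right) = 4$)
$\sqrt{-16929 + s{\left(q \right)}} = \sqrt{-16929 + 4} = \sqrt{-16925} = 5 i \sqrt{677}$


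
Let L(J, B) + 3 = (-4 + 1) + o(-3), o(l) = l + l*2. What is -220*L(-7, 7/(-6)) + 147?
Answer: 3447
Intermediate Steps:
o(l) = 3*l (o(l) = l + 2*l = 3*l)
L(J, B) = -15 (L(J, B) = -3 + ((-4 + 1) + 3*(-3)) = -3 + (-3 - 9) = -3 - 12 = -15)
-220*L(-7, 7/(-6)) + 147 = -220*(-15) + 147 = 3300 + 147 = 3447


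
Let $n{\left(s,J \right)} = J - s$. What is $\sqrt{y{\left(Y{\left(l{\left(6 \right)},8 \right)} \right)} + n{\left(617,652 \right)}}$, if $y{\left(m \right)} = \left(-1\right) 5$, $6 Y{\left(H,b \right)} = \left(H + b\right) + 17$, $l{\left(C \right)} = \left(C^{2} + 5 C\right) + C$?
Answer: $\sqrt{30} \approx 5.4772$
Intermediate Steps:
$l{\left(C \right)} = C^{2} + 6 C$
$Y{\left(H,b \right)} = \frac{17}{6} + \frac{H}{6} + \frac{b}{6}$ ($Y{\left(H,b \right)} = \frac{\left(H + b\right) + 17}{6} = \frac{17 + H + b}{6} = \frac{17}{6} + \frac{H}{6} + \frac{b}{6}$)
$y{\left(m \right)} = -5$
$\sqrt{y{\left(Y{\left(l{\left(6 \right)},8 \right)} \right)} + n{\left(617,652 \right)}} = \sqrt{-5 + \left(652 - 617\right)} = \sqrt{-5 + 35} = \sqrt{30}$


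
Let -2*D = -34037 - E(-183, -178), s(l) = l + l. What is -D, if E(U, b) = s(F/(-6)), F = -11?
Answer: -51061/3 ≈ -17020.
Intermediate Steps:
s(l) = 2*l
E(U, b) = 11/3 (E(U, b) = 2*(-11/(-6)) = 2*(-11*(-⅙)) = 2*(11/6) = 11/3)
D = 51061/3 (D = -(-34037 - 1*11/3)/2 = -(-34037 - 11/3)/2 = -½*(-102122/3) = 51061/3 ≈ 17020.)
-D = -1*51061/3 = -51061/3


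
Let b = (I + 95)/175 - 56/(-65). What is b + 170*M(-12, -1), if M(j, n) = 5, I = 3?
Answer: 276712/325 ≈ 851.42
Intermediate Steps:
b = 462/325 (b = (3 + 95)/175 - 56/(-65) = 98*(1/175) - 56*(-1/65) = 14/25 + 56/65 = 462/325 ≈ 1.4215)
b + 170*M(-12, -1) = 462/325 + 170*5 = 462/325 + 850 = 276712/325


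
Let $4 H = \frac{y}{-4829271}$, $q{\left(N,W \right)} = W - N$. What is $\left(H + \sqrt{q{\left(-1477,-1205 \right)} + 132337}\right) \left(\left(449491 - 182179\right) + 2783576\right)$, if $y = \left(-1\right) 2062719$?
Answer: $\frac{524427053706}{1609757} + 3050888 \sqrt{132609} \approx 1.1113 \cdot 10^{9}$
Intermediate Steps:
$y = -2062719$
$H = \frac{687573}{6439028}$ ($H = \frac{\left(-2062719\right) \frac{1}{-4829271}}{4} = \frac{\left(-2062719\right) \left(- \frac{1}{4829271}\right)}{4} = \frac{1}{4} \cdot \frac{687573}{1609757} = \frac{687573}{6439028} \approx 0.10678$)
$\left(H + \sqrt{q{\left(-1477,-1205 \right)} + 132337}\right) \left(\left(449491 - 182179\right) + 2783576\right) = \left(\frac{687573}{6439028} + \sqrt{\left(-1205 - -1477\right) + 132337}\right) \left(\left(449491 - 182179\right) + 2783576\right) = \left(\frac{687573}{6439028} + \sqrt{\left(-1205 + 1477\right) + 132337}\right) \left(267312 + 2783576\right) = \left(\frac{687573}{6439028} + \sqrt{272 + 132337}\right) 3050888 = \left(\frac{687573}{6439028} + \sqrt{132609}\right) 3050888 = \frac{524427053706}{1609757} + 3050888 \sqrt{132609}$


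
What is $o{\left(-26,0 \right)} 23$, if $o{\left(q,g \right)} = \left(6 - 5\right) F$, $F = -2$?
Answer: $-46$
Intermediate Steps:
$o{\left(q,g \right)} = -2$ ($o{\left(q,g \right)} = \left(6 - 5\right) \left(-2\right) = 1 \left(-2\right) = -2$)
$o{\left(-26,0 \right)} 23 = \left(-2\right) 23 = -46$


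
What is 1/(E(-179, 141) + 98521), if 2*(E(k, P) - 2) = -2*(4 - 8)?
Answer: 1/98527 ≈ 1.0149e-5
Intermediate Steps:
E(k, P) = 6 (E(k, P) = 2 + (-2*(4 - 8))/2 = 2 + (-2*(-4))/2 = 2 + (1/2)*8 = 2 + 4 = 6)
1/(E(-179, 141) + 98521) = 1/(6 + 98521) = 1/98527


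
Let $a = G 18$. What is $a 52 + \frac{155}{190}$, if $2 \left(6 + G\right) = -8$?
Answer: $- \frac{355649}{38} \approx -9359.2$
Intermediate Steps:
$G = -10$ ($G = -6 + \frac{1}{2} \left(-8\right) = -6 - 4 = -10$)
$a = -180$ ($a = \left(-10\right) 18 = -180$)
$a 52 + \frac{155}{190} = \left(-180\right) 52 + \frac{155}{190} = -9360 + 155 \cdot \frac{1}{190} = -9360 + \frac{31}{38} = - \frac{355649}{38}$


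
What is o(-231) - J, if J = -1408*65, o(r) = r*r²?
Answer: -12234871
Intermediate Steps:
o(r) = r³
J = -91520
o(-231) - J = (-231)³ - 1*(-91520) = -12326391 + 91520 = -12234871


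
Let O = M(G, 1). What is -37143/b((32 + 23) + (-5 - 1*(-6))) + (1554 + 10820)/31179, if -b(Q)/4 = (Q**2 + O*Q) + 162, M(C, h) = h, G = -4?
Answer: 441363727/139432488 ≈ 3.1654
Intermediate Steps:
O = 1
b(Q) = -648 - 4*Q - 4*Q**2 (b(Q) = -4*((Q**2 + 1*Q) + 162) = -4*((Q**2 + Q) + 162) = -4*((Q + Q**2) + 162) = -4*(162 + Q + Q**2) = -648 - 4*Q - 4*Q**2)
-37143/b((32 + 23) + (-5 - 1*(-6))) + (1554 + 10820)/31179 = -37143/(-648 - 4*((32 + 23) + (-5 - 1*(-6))) - 4*((32 + 23) + (-5 - 1*(-6)))**2) + (1554 + 10820)/31179 = -37143/(-648 - 4*(55 + (-5 + 6)) - 4*(55 + (-5 + 6))**2) + 12374*(1/31179) = -37143/(-648 - 4*(55 + 1) - 4*(55 + 1)**2) + 12374/31179 = -37143/(-648 - 4*56 - 4*56**2) + 12374/31179 = -37143/(-648 - 224 - 4*3136) + 12374/31179 = -37143/(-648 - 224 - 12544) + 12374/31179 = -37143/(-13416) + 12374/31179 = -37143*(-1/13416) + 12374/31179 = 12381/4472 + 12374/31179 = 441363727/139432488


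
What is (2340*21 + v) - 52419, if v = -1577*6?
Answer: -12741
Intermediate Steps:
v = -9462
(2340*21 + v) - 52419 = (2340*21 - 9462) - 52419 = (49140 - 9462) - 52419 = 39678 - 52419 = -12741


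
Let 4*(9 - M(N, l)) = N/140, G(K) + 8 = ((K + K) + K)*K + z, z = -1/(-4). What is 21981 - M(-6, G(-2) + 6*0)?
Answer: 6152157/280 ≈ 21972.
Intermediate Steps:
z = ¼ (z = -1*(-¼) = ¼ ≈ 0.25000)
G(K) = -31/4 + 3*K² (G(K) = -8 + (((K + K) + K)*K + ¼) = -8 + ((2*K + K)*K + ¼) = -8 + ((3*K)*K + ¼) = -8 + (3*K² + ¼) = -8 + (¼ + 3*K²) = -31/4 + 3*K²)
M(N, l) = 9 - N/560 (M(N, l) = 9 - N/(4*140) = 9 - N/560)
21981 - M(-6, G(-2) + 6*0) = 21981 - (9 - 1/560*(-6)) = 21981 - (9 + 3/280) = 21981 - 1*2523/280 = 21981 - 2523/280 = 6152157/280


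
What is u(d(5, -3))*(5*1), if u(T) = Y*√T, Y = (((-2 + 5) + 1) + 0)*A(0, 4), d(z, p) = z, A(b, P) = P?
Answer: 80*√5 ≈ 178.89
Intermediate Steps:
Y = 16 (Y = (((-2 + 5) + 1) + 0)*4 = ((3 + 1) + 0)*4 = (4 + 0)*4 = 4*4 = 16)
u(T) = 16*√T
u(d(5, -3))*(5*1) = (16*√5)*(5*1) = (16*√5)*5 = 80*√5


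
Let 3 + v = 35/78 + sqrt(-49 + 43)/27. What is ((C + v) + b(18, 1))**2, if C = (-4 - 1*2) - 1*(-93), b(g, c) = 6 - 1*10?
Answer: 1063140523/164268 + 6275*I*sqrt(6)/1053 ≈ 6472.0 + 14.597*I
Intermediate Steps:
b(g, c) = -4 (b(g, c) = 6 - 10 = -4)
v = -199/78 + I*sqrt(6)/27 (v = -3 + (35/78 + sqrt(-49 + 43)/27) = -3 + (35*(1/78) + sqrt(-6)*(1/27)) = -3 + (35/78 + (I*sqrt(6))*(1/27)) = -3 + (35/78 + I*sqrt(6)/27) = -199/78 + I*sqrt(6)/27 ≈ -2.5513 + 0.090722*I)
C = 87 (C = (-4 - 2) + 93 = -6 + 93 = 87)
((C + v) + b(18, 1))**2 = ((87 + (-199/78 + I*sqrt(6)/27)) - 4)**2 = ((6587/78 + I*sqrt(6)/27) - 4)**2 = (6275/78 + I*sqrt(6)/27)**2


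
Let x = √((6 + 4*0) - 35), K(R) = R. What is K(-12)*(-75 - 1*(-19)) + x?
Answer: 672 + I*√29 ≈ 672.0 + 5.3852*I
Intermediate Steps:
x = I*√29 (x = √((6 + 0) - 35) = √(6 - 35) = √(-29) = I*√29 ≈ 5.3852*I)
K(-12)*(-75 - 1*(-19)) + x = -12*(-75 - 1*(-19)) + I*√29 = -12*(-75 + 19) + I*√29 = -12*(-56) + I*√29 = 672 + I*√29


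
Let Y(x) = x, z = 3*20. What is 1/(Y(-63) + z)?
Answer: -1/3 ≈ -0.33333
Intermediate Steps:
z = 60
1/(Y(-63) + z) = 1/(-63 + 60) = 1/(-3) = -1/3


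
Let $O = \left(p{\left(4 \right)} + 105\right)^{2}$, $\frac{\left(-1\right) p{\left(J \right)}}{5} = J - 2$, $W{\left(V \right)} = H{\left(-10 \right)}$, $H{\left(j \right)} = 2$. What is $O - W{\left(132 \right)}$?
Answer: $9023$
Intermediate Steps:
$W{\left(V \right)} = 2$
$p{\left(J \right)} = 10 - 5 J$ ($p{\left(J \right)} = - 5 \left(J - 2\right) = - 5 \left(-2 + J\right) = 10 - 5 J$)
$O = 9025$ ($O = \left(\left(10 - 20\right) + 105\right)^{2} = \left(-10 + 105\right)^{2} = 95^{2} = 9025$)
$O - W{\left(132 \right)} = 9025 - 2 = 9023$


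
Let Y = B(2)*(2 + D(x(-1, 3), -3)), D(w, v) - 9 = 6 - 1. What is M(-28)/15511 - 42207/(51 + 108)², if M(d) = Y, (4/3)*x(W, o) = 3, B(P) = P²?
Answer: -217684931/130711197 ≈ -1.6654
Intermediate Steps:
x(W, o) = 9/4 (x(W, o) = (¾)*3 = 9/4)
D(w, v) = 14 (D(w, v) = 9 + (6 - 1) = 9 + 5 = 14)
Y = 64 (Y = 2²*(2 + 14) = 4*16 = 64)
M(d) = 64
M(-28)/15511 - 42207/(51 + 108)² = 64/15511 - 42207/(51 + 108)² = 64*(1/15511) - 42207/(159²) = 64/15511 - 42207/25281 = 64/15511 - 42207*1/25281 = 64/15511 - 14069/8427 = -217684931/130711197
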